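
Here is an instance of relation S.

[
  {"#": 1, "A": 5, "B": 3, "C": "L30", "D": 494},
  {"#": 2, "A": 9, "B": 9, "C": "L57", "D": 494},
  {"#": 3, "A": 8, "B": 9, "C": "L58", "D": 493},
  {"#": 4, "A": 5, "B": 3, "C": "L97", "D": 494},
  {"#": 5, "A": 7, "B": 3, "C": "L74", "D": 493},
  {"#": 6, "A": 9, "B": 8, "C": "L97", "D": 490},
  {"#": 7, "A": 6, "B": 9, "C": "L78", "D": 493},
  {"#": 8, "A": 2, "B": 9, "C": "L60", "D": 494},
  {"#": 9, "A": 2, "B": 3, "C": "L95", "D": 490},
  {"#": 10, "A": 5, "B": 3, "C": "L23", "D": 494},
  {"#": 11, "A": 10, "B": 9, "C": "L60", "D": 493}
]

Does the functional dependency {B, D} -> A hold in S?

No

(B=3, D=494): rows 1, 4, 10 → A = 5, 5, 5 ✓
(B=9, D=494): rows 2, 8 → A takes values {9, 2} — violation
(B=9, D=493): rows 3, 7, 11 → A takes values {8, 6, 10} — violation
(B=3, D=493): row 5 → A = 7 ✓
(B=8, D=490): row 6 → A = 9 ✓
(B=3, D=490): row 9 → A = 2 ✓
Two rows agree on {B, D} but differ on A, so {B, D} -> A does not hold.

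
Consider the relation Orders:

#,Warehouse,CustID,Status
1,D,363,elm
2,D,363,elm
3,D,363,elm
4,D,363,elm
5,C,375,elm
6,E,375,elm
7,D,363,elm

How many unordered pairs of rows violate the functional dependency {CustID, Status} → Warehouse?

(CustID=363, Status=elm): all 5 rows agree on Warehouse — 0 pairs.
(CustID=375, Status=elm): violating pairs (5,6) — 1 pair.

1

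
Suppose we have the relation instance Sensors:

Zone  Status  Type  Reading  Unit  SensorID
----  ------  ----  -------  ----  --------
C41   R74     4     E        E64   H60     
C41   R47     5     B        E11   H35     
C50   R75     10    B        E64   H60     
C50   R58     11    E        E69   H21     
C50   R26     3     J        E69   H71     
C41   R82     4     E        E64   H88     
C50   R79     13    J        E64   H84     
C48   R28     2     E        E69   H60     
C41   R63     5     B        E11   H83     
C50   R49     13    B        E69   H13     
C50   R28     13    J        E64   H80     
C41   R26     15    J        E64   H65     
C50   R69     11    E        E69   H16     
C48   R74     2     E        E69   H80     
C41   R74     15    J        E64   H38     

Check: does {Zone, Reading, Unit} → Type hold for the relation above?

(Zone=C41, Reading=E, Unit=E64): 2 rows → Type = 4, 4 ✓
(Zone=C41, Reading=B, Unit=E11): 2 rows → Type = 5, 5 ✓
(Zone=C50, Reading=B, Unit=E64): 1 row → Type = 10 ✓
(Zone=C50, Reading=E, Unit=E69): 2 rows → Type = 11, 11 ✓
(Zone=C50, Reading=J, Unit=E69): 1 row → Type = 3 ✓
(Zone=C50, Reading=J, Unit=E64): 2 rows → Type = 13, 13 ✓
(Zone=C48, Reading=E, Unit=E69): 2 rows → Type = 2, 2 ✓
(Zone=C50, Reading=B, Unit=E69): 1 row → Type = 13 ✓
(Zone=C41, Reading=J, Unit=E64): 2 rows → Type = 15, 15 ✓
Every {Zone, Reading, Unit} value is associated with a single Type value, so {Zone, Reading, Unit} → Type holds.

Yes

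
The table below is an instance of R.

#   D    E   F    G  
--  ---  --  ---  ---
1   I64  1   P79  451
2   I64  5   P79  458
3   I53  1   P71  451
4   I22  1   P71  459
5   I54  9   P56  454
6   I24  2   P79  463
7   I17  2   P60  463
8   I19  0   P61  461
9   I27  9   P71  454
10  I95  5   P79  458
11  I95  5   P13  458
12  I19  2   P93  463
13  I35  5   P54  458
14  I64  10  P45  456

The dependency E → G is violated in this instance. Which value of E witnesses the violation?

E=1: rows 1, 3, 4 → G takes values {451, 459} — violation
E=5: rows 2, 10, 11, 13 → G = 458, 458, 458, 458 ✓
E=9: rows 5, 9 → G = 454, 454 ✓
E=2: rows 6, 7, 12 → G = 463, 463, 463 ✓
E=0: row 8 → G = 461 ✓
E=10: row 14 → G = 456 ✓
The only E value with inconsistent G is E=1.

1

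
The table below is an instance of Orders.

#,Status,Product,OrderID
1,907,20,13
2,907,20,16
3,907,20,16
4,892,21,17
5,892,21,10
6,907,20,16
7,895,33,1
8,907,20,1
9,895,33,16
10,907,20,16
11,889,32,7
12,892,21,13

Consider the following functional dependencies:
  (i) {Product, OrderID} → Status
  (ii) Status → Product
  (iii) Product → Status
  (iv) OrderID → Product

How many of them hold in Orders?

3

(i) {Product, OrderID} → Status: every LHS value maps to a single RHS value — holds.
(ii) Status → Product: every LHS value maps to a single RHS value — holds.
(iii) Product → Status: every LHS value maps to a single RHS value — holds.
(iv) OrderID → Product: OrderID=13: rows 1, 12 → Product takes values {20, 21} — violation; OrderID=16: rows 2, 3, 6, 9, 10 → Product takes values {20, 33} — violation; OrderID=1: rows 7, 8 → Product takes values {33, 20} — violation — fails.
3 of the 4 dependencies hold.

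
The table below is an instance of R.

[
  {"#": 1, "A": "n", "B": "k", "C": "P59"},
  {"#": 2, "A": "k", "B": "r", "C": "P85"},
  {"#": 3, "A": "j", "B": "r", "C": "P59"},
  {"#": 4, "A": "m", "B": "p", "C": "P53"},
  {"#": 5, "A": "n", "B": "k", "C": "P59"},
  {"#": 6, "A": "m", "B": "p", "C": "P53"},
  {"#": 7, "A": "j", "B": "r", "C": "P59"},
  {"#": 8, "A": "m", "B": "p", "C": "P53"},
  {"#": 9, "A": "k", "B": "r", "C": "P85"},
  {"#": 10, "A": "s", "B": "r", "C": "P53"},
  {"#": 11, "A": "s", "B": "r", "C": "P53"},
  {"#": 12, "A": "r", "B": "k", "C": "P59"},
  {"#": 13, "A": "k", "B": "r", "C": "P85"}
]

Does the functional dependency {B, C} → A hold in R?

(B=k, C=P59): rows 1, 5, 12 → A takes values {n, r} — violation
(B=r, C=P85): rows 2, 9, 13 → A = k, k, k ✓
(B=r, C=P59): rows 3, 7 → A = j, j ✓
(B=p, C=P53): rows 4, 6, 8 → A = m, m, m ✓
(B=r, C=P53): rows 10, 11 → A = s, s ✓
Two rows agree on {B, C} but differ on A, so {B, C} → A does not hold.

No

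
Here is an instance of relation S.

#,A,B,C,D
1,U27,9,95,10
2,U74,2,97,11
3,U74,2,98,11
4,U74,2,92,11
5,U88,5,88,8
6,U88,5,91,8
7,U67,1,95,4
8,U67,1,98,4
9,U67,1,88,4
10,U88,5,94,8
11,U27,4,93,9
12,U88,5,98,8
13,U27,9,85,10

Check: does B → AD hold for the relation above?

B=9: rows 1, 13 → {A,D} = (U27, 10), (U27, 10) ✓
B=2: rows 2, 3, 4 → {A,D} = (U74, 11), (U74, 11), (U74, 11) ✓
B=5: rows 5, 6, 10, 12 → {A,D} = (U88, 8), (U88, 8), (U88, 8), (U88, 8) ✓
B=1: rows 7, 8, 9 → {A,D} = (U67, 4), (U67, 4), (U67, 4) ✓
B=4: row 11 → {A,D} = (U27, 9) ✓
Every B value is associated with a single AD value, so B → AD holds.

Yes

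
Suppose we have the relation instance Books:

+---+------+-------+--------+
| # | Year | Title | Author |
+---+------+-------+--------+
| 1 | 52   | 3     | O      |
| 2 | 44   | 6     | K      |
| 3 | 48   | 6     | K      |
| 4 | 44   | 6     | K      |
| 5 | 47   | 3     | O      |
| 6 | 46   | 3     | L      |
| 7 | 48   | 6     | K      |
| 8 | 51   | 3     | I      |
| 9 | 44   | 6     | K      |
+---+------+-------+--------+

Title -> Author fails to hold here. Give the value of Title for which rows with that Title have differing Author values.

3

Title=3: rows 1, 5, 6, 8 → Author takes values {O, L, I} — violation
Title=6: rows 2, 3, 4, 7, 9 → Author = K, K, K, K, K ✓
The only Title value with inconsistent Author is Title=3.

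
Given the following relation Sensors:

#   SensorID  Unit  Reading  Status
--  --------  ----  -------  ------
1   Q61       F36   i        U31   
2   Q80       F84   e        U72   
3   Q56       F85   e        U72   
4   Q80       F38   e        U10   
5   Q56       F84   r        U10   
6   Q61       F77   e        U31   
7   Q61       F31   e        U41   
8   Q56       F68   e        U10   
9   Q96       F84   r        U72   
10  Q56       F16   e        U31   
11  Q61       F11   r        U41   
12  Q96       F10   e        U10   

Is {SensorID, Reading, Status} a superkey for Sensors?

All 12 rows have distinct {SensorID, Reading, Status} values, so {SensorID, Reading, Status} → (all attributes) holds and {SensorID, Reading, Status} is a superkey.

Yes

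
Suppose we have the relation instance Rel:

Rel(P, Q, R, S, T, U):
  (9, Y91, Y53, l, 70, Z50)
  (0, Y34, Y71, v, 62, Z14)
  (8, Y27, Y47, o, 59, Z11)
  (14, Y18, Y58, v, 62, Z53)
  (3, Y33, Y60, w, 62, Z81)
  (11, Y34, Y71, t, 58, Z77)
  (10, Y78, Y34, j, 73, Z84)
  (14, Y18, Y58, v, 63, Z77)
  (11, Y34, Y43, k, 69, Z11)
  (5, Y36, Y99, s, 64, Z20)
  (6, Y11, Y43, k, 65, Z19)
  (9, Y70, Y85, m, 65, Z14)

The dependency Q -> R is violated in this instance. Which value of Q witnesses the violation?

Y34

Q=Y91: 1 row → R = Y53 ✓
Q=Y34: 3 rows → R takes values {Y71, Y43} — violation
Q=Y27: 1 row → R = Y47 ✓
Q=Y18: 2 rows → R = Y58, Y58 ✓
Q=Y33: 1 row → R = Y60 ✓
Q=Y78: 1 row → R = Y34 ✓
Q=Y36: 1 row → R = Y99 ✓
Q=Y11: 1 row → R = Y43 ✓
Q=Y70: 1 row → R = Y85 ✓
The only Q value with inconsistent R is Q=Y34.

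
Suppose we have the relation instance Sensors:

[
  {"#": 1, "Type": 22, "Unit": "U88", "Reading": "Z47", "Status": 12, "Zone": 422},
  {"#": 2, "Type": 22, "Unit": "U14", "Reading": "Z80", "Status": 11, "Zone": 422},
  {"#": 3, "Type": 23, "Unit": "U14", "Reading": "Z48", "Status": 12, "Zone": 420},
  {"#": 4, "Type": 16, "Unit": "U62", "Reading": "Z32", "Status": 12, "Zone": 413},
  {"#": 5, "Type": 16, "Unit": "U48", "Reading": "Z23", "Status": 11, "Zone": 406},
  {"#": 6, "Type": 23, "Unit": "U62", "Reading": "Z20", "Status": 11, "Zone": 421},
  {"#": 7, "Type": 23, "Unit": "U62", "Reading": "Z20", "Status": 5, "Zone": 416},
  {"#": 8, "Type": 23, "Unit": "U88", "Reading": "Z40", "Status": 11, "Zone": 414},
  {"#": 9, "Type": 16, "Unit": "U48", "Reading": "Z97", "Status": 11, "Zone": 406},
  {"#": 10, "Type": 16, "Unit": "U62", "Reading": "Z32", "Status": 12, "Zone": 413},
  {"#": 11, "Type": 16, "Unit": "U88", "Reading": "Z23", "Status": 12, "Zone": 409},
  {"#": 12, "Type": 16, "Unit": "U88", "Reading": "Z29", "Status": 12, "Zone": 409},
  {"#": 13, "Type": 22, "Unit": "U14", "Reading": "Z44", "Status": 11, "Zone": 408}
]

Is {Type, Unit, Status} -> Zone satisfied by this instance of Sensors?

No

(Type=22, Unit=U88, Status=12): row 1 → Zone = 422 ✓
(Type=22, Unit=U14, Status=11): rows 2, 13 → Zone takes values {422, 408} — violation
(Type=23, Unit=U14, Status=12): row 3 → Zone = 420 ✓
(Type=16, Unit=U62, Status=12): rows 4, 10 → Zone = 413, 413 ✓
(Type=16, Unit=U48, Status=11): rows 5, 9 → Zone = 406, 406 ✓
(Type=23, Unit=U62, Status=11): row 6 → Zone = 421 ✓
(Type=23, Unit=U62, Status=5): row 7 → Zone = 416 ✓
(Type=23, Unit=U88, Status=11): row 8 → Zone = 414 ✓
(Type=16, Unit=U88, Status=12): rows 11, 12 → Zone = 409, 409 ✓
Two rows agree on {Type, Unit, Status} but differ on Zone, so {Type, Unit, Status} -> Zone does not hold.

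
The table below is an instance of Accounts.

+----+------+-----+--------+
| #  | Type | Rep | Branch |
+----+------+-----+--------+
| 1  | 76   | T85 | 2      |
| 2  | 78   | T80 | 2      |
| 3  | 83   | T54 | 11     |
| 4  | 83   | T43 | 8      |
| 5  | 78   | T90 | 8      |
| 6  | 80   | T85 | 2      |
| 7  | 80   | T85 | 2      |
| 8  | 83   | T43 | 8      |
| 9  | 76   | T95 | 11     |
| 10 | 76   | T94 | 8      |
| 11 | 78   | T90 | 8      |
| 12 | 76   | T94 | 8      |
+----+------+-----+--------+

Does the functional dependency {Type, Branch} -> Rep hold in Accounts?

(Type=76, Branch=2): row 1 → Rep = T85 ✓
(Type=78, Branch=2): row 2 → Rep = T80 ✓
(Type=83, Branch=11): row 3 → Rep = T54 ✓
(Type=83, Branch=8): rows 4, 8 → Rep = T43, T43 ✓
(Type=78, Branch=8): rows 5, 11 → Rep = T90, T90 ✓
(Type=80, Branch=2): rows 6, 7 → Rep = T85, T85 ✓
(Type=76, Branch=11): row 9 → Rep = T95 ✓
(Type=76, Branch=8): rows 10, 12 → Rep = T94, T94 ✓
Every {Type, Branch} value is associated with a single Rep value, so {Type, Branch} -> Rep holds.

Yes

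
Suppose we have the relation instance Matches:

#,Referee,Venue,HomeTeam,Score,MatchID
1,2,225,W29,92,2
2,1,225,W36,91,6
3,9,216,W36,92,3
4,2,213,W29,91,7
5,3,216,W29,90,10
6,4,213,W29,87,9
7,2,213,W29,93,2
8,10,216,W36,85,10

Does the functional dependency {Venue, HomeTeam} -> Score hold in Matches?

(Venue=225, HomeTeam=W29): row 1 → Score = 92 ✓
(Venue=225, HomeTeam=W36): row 2 → Score = 91 ✓
(Venue=216, HomeTeam=W36): rows 3, 8 → Score takes values {92, 85} — violation
(Venue=213, HomeTeam=W29): rows 4, 6, 7 → Score takes values {91, 87, 93} — violation
(Venue=216, HomeTeam=W29): row 5 → Score = 90 ✓
Two rows agree on {Venue, HomeTeam} but differ on Score, so {Venue, HomeTeam} -> Score does not hold.

No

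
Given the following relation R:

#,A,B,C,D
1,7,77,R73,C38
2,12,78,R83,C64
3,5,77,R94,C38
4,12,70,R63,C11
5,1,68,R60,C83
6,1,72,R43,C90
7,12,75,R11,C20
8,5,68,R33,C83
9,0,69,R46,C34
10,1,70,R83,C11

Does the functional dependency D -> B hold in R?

D=C38: rows 1, 3 → B = 77, 77 ✓
D=C64: row 2 → B = 78 ✓
D=C11: rows 4, 10 → B = 70, 70 ✓
D=C83: rows 5, 8 → B = 68, 68 ✓
D=C90: row 6 → B = 72 ✓
D=C20: row 7 → B = 75 ✓
D=C34: row 9 → B = 69 ✓
Every D value is associated with a single B value, so D -> B holds.

Yes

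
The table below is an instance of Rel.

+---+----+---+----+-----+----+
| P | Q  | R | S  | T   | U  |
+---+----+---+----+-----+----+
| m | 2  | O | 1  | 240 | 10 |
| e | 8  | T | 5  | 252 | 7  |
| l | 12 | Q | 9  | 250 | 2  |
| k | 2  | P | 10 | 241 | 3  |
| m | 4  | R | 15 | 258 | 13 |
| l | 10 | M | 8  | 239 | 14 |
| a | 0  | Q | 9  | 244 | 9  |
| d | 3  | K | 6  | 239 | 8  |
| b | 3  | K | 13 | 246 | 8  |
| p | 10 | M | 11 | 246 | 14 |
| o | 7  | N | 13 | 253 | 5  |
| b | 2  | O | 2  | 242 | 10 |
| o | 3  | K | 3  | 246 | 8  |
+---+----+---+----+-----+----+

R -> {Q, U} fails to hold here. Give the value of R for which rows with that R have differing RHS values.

Q

R=O: 2 rows → {Q,U} = (2, 10), (2, 10) ✓
R=T: 1 row → {Q,U} = (8, 7) ✓
R=Q: 2 rows → {Q,U} takes values {(12, 2), (0, 9)} — violation
R=P: 1 row → {Q,U} = (2, 3) ✓
R=R: 1 row → {Q,U} = (4, 13) ✓
R=M: 2 rows → {Q,U} = (10, 14), (10, 14) ✓
R=K: 3 rows → {Q,U} = (3, 8), (3, 8), (3, 8) ✓
R=N: 1 row → {Q,U} = (7, 5) ✓
The only R value with inconsistent RHS is R=Q.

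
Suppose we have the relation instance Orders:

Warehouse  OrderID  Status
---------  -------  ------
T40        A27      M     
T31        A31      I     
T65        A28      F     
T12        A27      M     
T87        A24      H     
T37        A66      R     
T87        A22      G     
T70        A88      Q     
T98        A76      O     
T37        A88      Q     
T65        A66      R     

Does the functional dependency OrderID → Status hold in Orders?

Yes

OrderID=A27: 2 rows → Status = M, M ✓
OrderID=A31: 1 row → Status = I ✓
OrderID=A28: 1 row → Status = F ✓
OrderID=A24: 1 row → Status = H ✓
OrderID=A66: 2 rows → Status = R, R ✓
OrderID=A22: 1 row → Status = G ✓
OrderID=A88: 2 rows → Status = Q, Q ✓
OrderID=A76: 1 row → Status = O ✓
Every OrderID value is associated with a single Status value, so OrderID → Status holds.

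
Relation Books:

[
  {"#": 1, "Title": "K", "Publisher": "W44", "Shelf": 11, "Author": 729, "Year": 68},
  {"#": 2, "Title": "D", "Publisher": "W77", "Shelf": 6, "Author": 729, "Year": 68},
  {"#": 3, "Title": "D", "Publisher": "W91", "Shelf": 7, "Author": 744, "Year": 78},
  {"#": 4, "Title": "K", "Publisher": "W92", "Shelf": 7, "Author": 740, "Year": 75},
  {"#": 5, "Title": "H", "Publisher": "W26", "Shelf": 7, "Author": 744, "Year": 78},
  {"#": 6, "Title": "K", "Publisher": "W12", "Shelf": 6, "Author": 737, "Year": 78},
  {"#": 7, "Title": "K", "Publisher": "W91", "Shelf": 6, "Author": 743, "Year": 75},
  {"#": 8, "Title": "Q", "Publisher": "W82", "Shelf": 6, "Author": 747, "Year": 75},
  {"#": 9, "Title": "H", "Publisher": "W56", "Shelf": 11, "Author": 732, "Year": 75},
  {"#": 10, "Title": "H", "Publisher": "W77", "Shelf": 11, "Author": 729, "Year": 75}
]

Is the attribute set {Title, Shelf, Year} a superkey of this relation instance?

Rows 9 and 10 have the same {Title, Shelf, Year} value (Title=H, Shelf=11, Year=75) but are distinct tuples, so {Title, Shelf, Year} does not determine every attribute — not a superkey.

No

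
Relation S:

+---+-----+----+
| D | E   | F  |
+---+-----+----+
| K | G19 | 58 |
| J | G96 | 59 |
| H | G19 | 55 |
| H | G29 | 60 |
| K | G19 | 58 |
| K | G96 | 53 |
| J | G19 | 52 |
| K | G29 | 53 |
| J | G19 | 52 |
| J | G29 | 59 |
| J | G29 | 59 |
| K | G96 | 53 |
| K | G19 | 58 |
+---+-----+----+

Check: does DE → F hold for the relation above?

Yes

(D=K, E=G19): 3 rows → F = 58, 58, 58 ✓
(D=J, E=G96): 1 row → F = 59 ✓
(D=H, E=G19): 1 row → F = 55 ✓
(D=H, E=G29): 1 row → F = 60 ✓
(D=K, E=G96): 2 rows → F = 53, 53 ✓
(D=J, E=G19): 2 rows → F = 52, 52 ✓
(D=K, E=G29): 1 row → F = 53 ✓
(D=J, E=G29): 2 rows → F = 59, 59 ✓
Every DE value is associated with a single F value, so DE → F holds.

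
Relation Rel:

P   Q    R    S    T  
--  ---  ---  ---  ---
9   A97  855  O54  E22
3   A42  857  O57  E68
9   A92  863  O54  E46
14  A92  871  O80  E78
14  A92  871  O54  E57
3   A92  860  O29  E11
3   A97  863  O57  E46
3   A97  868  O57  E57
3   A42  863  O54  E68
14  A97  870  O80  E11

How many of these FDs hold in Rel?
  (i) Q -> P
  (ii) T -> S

0

(i) Q -> P: Q=A97: 4 rows → P takes values {9, 3, 14} — violation; Q=A92: 4 rows → P takes values {9, 14, 3} — violation — fails.
(ii) T -> S: T=E68: 2 rows → S takes values {O57, O54} — violation; T=E46: 2 rows → S takes values {O54, O57} — violation; T=E57: 2 rows → S takes values {O54, O57} — violation; T=E11: 2 rows → S takes values {O29, O80} — violation — fails.
None of the 2 dependencies hold.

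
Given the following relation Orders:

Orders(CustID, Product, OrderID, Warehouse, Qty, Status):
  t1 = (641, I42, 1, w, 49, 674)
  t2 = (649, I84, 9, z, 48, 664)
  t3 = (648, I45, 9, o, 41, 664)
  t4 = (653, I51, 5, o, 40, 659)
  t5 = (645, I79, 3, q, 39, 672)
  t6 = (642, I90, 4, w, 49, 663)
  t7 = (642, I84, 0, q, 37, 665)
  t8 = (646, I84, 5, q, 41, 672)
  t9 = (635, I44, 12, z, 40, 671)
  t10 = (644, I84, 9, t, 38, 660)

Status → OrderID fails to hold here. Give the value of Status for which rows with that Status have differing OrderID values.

Status=674: row 1 → OrderID = 1 ✓
Status=664: rows 2, 3 → OrderID = 9, 9 ✓
Status=659: row 4 → OrderID = 5 ✓
Status=672: rows 5, 8 → OrderID takes values {3, 5} — violation
Status=663: row 6 → OrderID = 4 ✓
Status=665: row 7 → OrderID = 0 ✓
Status=671: row 9 → OrderID = 12 ✓
Status=660: row 10 → OrderID = 9 ✓
The only Status value with inconsistent OrderID is Status=672.

672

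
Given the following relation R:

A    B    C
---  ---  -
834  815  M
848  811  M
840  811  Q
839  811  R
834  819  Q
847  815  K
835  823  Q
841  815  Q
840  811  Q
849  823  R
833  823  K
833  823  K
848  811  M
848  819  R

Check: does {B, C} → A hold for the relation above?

Yes

(B=815, C=M): 1 row → A = 834 ✓
(B=811, C=M): 2 rows → A = 848, 848 ✓
(B=811, C=Q): 2 rows → A = 840, 840 ✓
(B=811, C=R): 1 row → A = 839 ✓
(B=819, C=Q): 1 row → A = 834 ✓
(B=815, C=K): 1 row → A = 847 ✓
(B=823, C=Q): 1 row → A = 835 ✓
(B=815, C=Q): 1 row → A = 841 ✓
(B=823, C=R): 1 row → A = 849 ✓
(B=823, C=K): 2 rows → A = 833, 833 ✓
(B=819, C=R): 1 row → A = 848 ✓
Every {B, C} value is associated with a single A value, so {B, C} → A holds.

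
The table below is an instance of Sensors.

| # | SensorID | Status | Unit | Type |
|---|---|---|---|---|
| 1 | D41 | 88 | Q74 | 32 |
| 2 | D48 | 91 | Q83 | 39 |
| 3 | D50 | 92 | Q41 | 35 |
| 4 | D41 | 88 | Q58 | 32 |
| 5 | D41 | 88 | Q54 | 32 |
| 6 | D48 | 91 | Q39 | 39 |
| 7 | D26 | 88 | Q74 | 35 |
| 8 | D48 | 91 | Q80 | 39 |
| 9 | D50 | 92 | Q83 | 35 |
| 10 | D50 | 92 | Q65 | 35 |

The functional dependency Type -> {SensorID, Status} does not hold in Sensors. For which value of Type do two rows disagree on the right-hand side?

35

Type=32: rows 1, 4, 5 → {SensorID,Status} = (D41, 88), (D41, 88), (D41, 88) ✓
Type=39: rows 2, 6, 8 → {SensorID,Status} = (D48, 91), (D48, 91), (D48, 91) ✓
Type=35: rows 3, 7, 9, 10 → {SensorID,Status} takes values {(D50, 92), (D26, 88)} — violation
The only Type value with inconsistent RHS is Type=35.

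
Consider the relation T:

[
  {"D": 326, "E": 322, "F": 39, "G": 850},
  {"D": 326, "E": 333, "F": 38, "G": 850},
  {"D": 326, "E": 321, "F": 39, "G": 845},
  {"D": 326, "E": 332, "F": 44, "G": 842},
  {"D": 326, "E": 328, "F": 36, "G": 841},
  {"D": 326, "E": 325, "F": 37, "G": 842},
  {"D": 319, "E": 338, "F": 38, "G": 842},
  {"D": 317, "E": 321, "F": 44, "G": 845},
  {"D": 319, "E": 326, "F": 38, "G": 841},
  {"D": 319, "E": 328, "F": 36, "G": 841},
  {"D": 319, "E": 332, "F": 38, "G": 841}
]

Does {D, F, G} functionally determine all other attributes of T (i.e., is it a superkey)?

No

Two distinct rows share (D=319, F=38, G=841), so {D, F, G} does not determine every attribute — not a superkey.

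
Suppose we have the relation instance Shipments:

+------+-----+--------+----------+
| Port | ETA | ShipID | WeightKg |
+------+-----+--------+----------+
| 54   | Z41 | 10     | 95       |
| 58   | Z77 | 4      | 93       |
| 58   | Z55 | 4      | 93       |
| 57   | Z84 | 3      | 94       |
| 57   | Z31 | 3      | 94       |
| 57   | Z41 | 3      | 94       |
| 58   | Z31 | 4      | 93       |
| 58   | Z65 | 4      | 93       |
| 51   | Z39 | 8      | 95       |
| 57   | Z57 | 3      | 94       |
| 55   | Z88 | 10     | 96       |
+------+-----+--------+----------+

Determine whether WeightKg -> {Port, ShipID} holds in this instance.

No

WeightKg=95: 2 rows → {Port,ShipID} takes values {(54, 10), (51, 8)} — violation
WeightKg=93: 4 rows → {Port,ShipID} = (58, 4), (58, 4), (58, 4), (58, 4) ✓
WeightKg=94: 4 rows → {Port,ShipID} = (57, 3), (57, 3), (57, 3), (57, 3) ✓
WeightKg=96: 1 row → {Port,ShipID} = (55, 10) ✓
Two rows agree on WeightKg but differ on {Port, ShipID}, so WeightKg -> {Port, ShipID} does not hold.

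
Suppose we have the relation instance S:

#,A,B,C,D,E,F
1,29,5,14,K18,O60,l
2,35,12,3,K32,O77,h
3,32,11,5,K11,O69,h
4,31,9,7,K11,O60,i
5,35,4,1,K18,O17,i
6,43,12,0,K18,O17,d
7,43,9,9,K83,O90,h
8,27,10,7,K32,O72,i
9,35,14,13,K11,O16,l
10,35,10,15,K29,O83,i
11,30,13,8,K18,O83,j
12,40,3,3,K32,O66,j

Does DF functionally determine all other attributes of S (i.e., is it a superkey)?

All 12 rows have distinct DF values, so DF → (all attributes) holds and DF is a superkey.

Yes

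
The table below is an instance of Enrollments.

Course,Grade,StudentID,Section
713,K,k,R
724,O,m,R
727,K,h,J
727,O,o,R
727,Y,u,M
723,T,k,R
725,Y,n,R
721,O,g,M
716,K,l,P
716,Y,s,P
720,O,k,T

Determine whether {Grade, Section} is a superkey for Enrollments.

Two distinct rows share (Grade=O, Section=R), so {Grade, Section} does not determine every attribute — not a superkey.

No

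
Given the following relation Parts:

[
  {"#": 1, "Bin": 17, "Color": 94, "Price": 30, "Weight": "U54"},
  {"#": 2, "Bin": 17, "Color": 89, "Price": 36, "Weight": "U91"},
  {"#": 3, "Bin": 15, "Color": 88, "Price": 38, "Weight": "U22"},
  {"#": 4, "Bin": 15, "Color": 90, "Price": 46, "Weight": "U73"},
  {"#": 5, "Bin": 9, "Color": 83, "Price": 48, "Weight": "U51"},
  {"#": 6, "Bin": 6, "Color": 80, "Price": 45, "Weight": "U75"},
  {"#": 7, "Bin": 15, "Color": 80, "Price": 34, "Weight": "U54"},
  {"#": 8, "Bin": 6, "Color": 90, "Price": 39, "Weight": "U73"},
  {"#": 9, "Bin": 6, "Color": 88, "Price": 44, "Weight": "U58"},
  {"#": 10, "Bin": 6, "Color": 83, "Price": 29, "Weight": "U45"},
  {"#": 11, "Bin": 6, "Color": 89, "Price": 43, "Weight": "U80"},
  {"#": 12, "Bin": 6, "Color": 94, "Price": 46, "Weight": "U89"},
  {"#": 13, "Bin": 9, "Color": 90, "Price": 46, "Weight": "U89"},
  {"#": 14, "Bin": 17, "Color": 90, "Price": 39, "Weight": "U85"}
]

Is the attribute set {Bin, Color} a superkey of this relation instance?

Yes

All 14 rows have distinct {Bin, Color} values, so {Bin, Color} → (all attributes) holds and {Bin, Color} is a superkey.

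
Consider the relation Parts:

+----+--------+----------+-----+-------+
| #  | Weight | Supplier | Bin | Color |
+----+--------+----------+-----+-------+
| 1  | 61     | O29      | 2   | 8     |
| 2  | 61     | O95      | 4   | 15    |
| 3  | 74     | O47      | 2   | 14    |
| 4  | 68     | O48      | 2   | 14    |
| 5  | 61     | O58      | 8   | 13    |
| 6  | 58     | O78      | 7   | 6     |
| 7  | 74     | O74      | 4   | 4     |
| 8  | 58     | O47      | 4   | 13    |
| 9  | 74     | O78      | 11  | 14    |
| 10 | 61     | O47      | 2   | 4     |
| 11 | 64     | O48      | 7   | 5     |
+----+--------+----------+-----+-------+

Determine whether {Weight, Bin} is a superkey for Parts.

Rows 1 and 10 have the same {Weight, Bin} value (Weight=61, Bin=2) but are distinct tuples, so {Weight, Bin} does not determine every attribute — not a superkey.

No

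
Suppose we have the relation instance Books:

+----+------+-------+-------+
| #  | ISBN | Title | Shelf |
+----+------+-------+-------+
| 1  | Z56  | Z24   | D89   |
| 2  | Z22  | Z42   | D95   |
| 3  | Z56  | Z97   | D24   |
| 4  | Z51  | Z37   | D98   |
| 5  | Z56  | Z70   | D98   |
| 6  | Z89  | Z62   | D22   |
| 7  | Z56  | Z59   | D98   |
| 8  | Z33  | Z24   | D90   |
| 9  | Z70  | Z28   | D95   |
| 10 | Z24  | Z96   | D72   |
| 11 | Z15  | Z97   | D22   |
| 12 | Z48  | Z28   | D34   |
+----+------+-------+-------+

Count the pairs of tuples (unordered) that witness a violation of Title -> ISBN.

Title=Z24: violating pairs (1,8) — 1 pair.
Title=Z97: violating pairs (3,11) — 1 pair.
Title=Z28: violating pairs (9,12) — 1 pair.

3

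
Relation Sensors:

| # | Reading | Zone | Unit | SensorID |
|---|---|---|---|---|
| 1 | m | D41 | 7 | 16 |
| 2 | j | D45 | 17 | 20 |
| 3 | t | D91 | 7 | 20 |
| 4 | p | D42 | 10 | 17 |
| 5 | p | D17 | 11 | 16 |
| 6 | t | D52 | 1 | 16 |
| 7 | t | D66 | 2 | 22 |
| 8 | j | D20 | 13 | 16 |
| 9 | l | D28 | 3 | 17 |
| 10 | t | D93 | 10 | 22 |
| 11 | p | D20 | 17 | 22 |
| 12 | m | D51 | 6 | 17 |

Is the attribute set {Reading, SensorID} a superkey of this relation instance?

No

Rows 7 and 10 have the same {Reading, SensorID} value (Reading=t, SensorID=22) but are distinct tuples, so {Reading, SensorID} does not determine every attribute — not a superkey.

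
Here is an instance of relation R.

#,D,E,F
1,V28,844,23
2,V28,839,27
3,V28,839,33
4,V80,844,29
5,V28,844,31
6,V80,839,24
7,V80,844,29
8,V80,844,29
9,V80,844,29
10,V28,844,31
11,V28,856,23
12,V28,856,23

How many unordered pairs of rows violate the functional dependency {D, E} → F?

(D=V28, E=844): violating pairs (1,5), (1,10) — 2 pairs.
(D=V28, E=839): violating pairs (2,3) — 1 pair.
(D=V80, E=844): all 4 rows agree on F — 0 pairs.
(D=V28, E=856): all 2 rows agree on F — 0 pairs.

3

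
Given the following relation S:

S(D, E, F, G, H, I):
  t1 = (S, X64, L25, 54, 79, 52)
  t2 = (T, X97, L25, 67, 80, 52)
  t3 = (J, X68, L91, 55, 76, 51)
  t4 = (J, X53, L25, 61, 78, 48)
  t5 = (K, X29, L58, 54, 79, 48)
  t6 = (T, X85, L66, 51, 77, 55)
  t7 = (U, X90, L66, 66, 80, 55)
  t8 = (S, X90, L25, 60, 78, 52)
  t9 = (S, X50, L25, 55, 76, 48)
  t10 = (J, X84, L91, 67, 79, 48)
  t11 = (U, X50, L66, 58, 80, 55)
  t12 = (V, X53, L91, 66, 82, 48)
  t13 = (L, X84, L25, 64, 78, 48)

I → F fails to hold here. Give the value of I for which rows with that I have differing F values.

I=52: rows 1, 2, 8 → F = L25, L25, L25 ✓
I=51: row 3 → F = L91 ✓
I=48: rows 4, 5, 9, 10, 12, 13 → F takes values {L25, L58, L91} — violation
I=55: rows 6, 7, 11 → F = L66, L66, L66 ✓
The only I value with inconsistent F is I=48.

48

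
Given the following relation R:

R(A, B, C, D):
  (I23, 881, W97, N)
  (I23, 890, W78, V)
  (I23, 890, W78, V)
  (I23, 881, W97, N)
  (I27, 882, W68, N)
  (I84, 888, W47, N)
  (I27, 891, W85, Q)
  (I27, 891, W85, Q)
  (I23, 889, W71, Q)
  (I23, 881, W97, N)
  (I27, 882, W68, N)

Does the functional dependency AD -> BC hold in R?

(A=I23, D=N): 3 rows → {B,C} = (881, W97), (881, W97), (881, W97) ✓
(A=I23, D=V): 2 rows → {B,C} = (890, W78), (890, W78) ✓
(A=I27, D=N): 2 rows → {B,C} = (882, W68), (882, W68) ✓
(A=I84, D=N): 1 row → {B,C} = (888, W47) ✓
(A=I27, D=Q): 2 rows → {B,C} = (891, W85), (891, W85) ✓
(A=I23, D=Q): 1 row → {B,C} = (889, W71) ✓
Every AD value is associated with a single BC value, so AD -> BC holds.

Yes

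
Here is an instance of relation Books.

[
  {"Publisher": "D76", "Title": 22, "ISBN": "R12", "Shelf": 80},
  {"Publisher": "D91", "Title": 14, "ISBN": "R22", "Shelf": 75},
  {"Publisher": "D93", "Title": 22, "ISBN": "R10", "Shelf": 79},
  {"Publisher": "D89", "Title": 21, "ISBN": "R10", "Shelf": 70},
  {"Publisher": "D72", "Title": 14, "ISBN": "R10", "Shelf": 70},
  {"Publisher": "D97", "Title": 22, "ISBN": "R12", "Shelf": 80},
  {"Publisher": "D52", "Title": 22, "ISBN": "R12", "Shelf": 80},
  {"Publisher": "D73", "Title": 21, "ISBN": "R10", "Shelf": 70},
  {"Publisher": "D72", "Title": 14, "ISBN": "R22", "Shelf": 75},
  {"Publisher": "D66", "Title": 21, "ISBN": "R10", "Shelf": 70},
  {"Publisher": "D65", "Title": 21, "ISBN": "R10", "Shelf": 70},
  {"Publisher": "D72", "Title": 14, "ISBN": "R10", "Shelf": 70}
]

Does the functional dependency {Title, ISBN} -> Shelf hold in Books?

(Title=22, ISBN=R12): 3 rows → Shelf = 80, 80, 80 ✓
(Title=14, ISBN=R22): 2 rows → Shelf = 75, 75 ✓
(Title=22, ISBN=R10): 1 row → Shelf = 79 ✓
(Title=21, ISBN=R10): 4 rows → Shelf = 70, 70, 70, 70 ✓
(Title=14, ISBN=R10): 2 rows → Shelf = 70, 70 ✓
Every {Title, ISBN} value is associated with a single Shelf value, so {Title, ISBN} -> Shelf holds.

Yes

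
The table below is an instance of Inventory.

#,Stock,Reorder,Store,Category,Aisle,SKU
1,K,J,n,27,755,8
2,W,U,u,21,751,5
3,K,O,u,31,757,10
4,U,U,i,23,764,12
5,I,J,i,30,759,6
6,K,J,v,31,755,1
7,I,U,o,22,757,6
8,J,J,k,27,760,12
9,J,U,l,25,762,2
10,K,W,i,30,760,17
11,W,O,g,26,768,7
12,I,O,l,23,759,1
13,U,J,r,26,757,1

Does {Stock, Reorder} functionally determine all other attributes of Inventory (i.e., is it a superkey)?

No

Rows 1 and 6 have the same {Stock, Reorder} value (Stock=K, Reorder=J) but are distinct tuples, so {Stock, Reorder} does not determine every attribute — not a superkey.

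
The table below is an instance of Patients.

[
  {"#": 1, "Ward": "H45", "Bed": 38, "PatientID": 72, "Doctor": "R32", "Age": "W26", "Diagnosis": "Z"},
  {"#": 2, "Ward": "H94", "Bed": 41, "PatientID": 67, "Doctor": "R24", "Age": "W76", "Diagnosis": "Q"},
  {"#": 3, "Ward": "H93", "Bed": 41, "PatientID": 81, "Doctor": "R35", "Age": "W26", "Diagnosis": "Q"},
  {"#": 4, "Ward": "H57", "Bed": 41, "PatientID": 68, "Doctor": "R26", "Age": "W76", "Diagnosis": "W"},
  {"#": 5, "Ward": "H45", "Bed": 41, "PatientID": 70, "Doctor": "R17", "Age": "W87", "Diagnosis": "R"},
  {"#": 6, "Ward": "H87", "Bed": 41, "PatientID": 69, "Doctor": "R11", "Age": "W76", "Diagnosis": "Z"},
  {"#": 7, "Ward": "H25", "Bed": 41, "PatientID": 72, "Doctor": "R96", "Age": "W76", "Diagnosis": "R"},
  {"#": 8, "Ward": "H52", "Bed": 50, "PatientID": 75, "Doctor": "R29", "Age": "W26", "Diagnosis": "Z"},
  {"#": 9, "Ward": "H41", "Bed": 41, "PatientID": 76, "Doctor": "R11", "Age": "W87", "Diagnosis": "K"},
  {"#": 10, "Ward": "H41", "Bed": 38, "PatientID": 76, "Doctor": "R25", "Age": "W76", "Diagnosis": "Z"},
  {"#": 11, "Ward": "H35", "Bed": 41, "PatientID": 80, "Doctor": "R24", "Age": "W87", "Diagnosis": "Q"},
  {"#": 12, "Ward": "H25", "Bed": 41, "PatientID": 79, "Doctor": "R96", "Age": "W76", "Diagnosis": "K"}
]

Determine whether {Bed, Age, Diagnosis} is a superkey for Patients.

All 12 rows have distinct {Bed, Age, Diagnosis} values, so {Bed, Age, Diagnosis} → (all attributes) holds and {Bed, Age, Diagnosis} is a superkey.

Yes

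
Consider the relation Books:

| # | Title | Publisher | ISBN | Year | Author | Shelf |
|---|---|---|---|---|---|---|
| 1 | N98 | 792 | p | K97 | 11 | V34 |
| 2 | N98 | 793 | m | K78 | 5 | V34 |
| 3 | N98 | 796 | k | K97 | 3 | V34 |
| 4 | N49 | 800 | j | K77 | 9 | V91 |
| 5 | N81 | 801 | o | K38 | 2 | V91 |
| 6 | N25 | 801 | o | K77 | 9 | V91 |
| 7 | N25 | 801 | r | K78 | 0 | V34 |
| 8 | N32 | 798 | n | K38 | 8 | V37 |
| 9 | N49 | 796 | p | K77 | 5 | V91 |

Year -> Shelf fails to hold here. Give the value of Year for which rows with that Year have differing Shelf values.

Year=K97: rows 1, 3 → Shelf = V34, V34 ✓
Year=K78: rows 2, 7 → Shelf = V34, V34 ✓
Year=K77: rows 4, 6, 9 → Shelf = V91, V91, V91 ✓
Year=K38: rows 5, 8 → Shelf takes values {V91, V37} — violation
The only Year value with inconsistent Shelf is Year=K38.

K38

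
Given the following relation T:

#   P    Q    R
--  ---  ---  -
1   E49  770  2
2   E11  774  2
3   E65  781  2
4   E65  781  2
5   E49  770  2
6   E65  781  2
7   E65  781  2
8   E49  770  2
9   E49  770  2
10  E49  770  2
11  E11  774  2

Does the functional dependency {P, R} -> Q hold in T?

(P=E49, R=2): rows 1, 5, 8, 9, 10 → Q = 770, 770, 770, 770, 770 ✓
(P=E11, R=2): rows 2, 11 → Q = 774, 774 ✓
(P=E65, R=2): rows 3, 4, 6, 7 → Q = 781, 781, 781, 781 ✓
Every {P, R} value is associated with a single Q value, so {P, R} -> Q holds.

Yes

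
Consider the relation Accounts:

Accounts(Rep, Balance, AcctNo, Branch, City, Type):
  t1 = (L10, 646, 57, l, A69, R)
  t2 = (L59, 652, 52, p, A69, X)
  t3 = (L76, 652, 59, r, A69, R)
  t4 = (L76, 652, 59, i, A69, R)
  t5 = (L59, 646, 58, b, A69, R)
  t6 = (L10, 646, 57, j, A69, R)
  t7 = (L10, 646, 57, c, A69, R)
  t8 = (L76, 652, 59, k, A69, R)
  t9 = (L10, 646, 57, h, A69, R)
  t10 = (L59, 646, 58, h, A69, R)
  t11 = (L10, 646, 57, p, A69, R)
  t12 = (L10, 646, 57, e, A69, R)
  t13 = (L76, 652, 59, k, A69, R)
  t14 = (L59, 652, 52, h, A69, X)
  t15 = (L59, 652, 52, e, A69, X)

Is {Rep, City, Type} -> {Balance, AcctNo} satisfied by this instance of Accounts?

Yes

(Rep=L10, City=A69, Type=R): rows 1, 6, 7, 9, 11, 12 → {Balance,AcctNo} = (646, 57), (646, 57), (646, 57), (646, 57), (646, 57), (646, 57) ✓
(Rep=L59, City=A69, Type=X): rows 2, 14, 15 → {Balance,AcctNo} = (652, 52), (652, 52), (652, 52) ✓
(Rep=L76, City=A69, Type=R): rows 3, 4, 8, 13 → {Balance,AcctNo} = (652, 59), (652, 59), (652, 59), (652, 59) ✓
(Rep=L59, City=A69, Type=R): rows 5, 10 → {Balance,AcctNo} = (646, 58), (646, 58) ✓
Every {Rep, City, Type} value is associated with a single {Balance, AcctNo} value, so {Rep, City, Type} -> {Balance, AcctNo} holds.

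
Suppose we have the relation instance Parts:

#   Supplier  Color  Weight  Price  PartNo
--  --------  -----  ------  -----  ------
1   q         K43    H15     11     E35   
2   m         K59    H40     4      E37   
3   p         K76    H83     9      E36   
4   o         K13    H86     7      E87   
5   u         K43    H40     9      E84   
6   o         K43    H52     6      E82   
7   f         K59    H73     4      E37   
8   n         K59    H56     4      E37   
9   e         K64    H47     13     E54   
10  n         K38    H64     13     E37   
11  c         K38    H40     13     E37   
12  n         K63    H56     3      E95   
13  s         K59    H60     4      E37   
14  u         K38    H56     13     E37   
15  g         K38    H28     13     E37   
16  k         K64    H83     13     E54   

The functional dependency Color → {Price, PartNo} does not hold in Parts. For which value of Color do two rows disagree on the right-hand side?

Color=K43: rows 1, 5, 6 → {Price,PartNo} takes values {(11, E35), (9, E84), (6, E82)} — violation
Color=K59: rows 2, 7, 8, 13 → {Price,PartNo} = (4, E37), (4, E37), (4, E37), (4, E37) ✓
Color=K76: row 3 → {Price,PartNo} = (9, E36) ✓
Color=K13: row 4 → {Price,PartNo} = (7, E87) ✓
Color=K64: rows 9, 16 → {Price,PartNo} = (13, E54), (13, E54) ✓
Color=K38: rows 10, 11, 14, 15 → {Price,PartNo} = (13, E37), (13, E37), (13, E37), (13, E37) ✓
Color=K63: row 12 → {Price,PartNo} = (3, E95) ✓
The only Color value with inconsistent RHS is Color=K43.

K43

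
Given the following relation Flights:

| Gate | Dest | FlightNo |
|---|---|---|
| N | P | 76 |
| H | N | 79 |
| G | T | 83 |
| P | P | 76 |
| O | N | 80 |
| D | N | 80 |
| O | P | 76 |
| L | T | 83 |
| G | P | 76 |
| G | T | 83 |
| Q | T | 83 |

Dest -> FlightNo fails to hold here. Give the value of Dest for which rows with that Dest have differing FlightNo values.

Dest=P: 4 rows → FlightNo = 76, 76, 76, 76 ✓
Dest=N: 3 rows → FlightNo takes values {79, 80} — violation
Dest=T: 4 rows → FlightNo = 83, 83, 83, 83 ✓
The only Dest value with inconsistent FlightNo is Dest=N.

N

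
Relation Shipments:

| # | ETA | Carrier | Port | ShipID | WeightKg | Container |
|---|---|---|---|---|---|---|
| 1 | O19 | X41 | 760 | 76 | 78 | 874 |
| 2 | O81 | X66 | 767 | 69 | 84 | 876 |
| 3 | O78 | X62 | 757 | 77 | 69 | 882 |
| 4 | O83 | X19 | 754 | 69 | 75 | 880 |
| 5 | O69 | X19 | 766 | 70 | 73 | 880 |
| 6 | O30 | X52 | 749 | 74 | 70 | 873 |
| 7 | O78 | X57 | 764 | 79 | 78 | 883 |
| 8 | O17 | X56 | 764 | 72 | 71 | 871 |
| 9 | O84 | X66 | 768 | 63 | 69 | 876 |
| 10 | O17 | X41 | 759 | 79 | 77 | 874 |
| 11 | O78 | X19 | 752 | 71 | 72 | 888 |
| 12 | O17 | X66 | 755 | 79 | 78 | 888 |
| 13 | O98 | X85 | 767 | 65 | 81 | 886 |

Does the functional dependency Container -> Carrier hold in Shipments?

No

Container=874: rows 1, 10 → Carrier = X41, X41 ✓
Container=876: rows 2, 9 → Carrier = X66, X66 ✓
Container=882: row 3 → Carrier = X62 ✓
Container=880: rows 4, 5 → Carrier = X19, X19 ✓
Container=873: row 6 → Carrier = X52 ✓
Container=883: row 7 → Carrier = X57 ✓
Container=871: row 8 → Carrier = X56 ✓
Container=888: rows 11, 12 → Carrier takes values {X19, X66} — violation
Container=886: row 13 → Carrier = X85 ✓
Two rows agree on Container but differ on Carrier, so Container -> Carrier does not hold.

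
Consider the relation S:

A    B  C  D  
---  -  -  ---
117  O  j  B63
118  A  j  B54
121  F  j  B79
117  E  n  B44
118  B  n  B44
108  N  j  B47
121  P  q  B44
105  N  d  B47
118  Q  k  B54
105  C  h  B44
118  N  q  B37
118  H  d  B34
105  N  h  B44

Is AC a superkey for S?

Two distinct rows share (A=105, C=h), so AC does not determine every attribute — not a superkey.

No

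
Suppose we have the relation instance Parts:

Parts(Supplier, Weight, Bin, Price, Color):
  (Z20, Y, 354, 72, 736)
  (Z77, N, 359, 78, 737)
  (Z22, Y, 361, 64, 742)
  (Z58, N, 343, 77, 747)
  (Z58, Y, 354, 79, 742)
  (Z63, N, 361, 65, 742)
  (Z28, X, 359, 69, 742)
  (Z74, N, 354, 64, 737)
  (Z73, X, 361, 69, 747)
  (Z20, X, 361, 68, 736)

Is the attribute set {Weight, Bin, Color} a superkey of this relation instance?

All 10 rows have distinct {Weight, Bin, Color} values, so {Weight, Bin, Color} → (all attributes) holds and {Weight, Bin, Color} is a superkey.

Yes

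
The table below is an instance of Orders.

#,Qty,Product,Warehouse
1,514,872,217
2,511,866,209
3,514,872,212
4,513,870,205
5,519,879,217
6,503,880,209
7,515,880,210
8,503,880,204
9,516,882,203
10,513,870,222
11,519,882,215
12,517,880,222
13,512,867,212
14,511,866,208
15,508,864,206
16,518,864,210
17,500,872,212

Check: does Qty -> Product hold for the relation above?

No

Qty=514: rows 1, 3 → Product = 872, 872 ✓
Qty=511: rows 2, 14 → Product = 866, 866 ✓
Qty=513: rows 4, 10 → Product = 870, 870 ✓
Qty=519: rows 5, 11 → Product takes values {879, 882} — violation
Qty=503: rows 6, 8 → Product = 880, 880 ✓
Qty=515: row 7 → Product = 880 ✓
Qty=516: row 9 → Product = 882 ✓
Qty=517: row 12 → Product = 880 ✓
Qty=512: row 13 → Product = 867 ✓
Qty=508: row 15 → Product = 864 ✓
Qty=518: row 16 → Product = 864 ✓
Qty=500: row 17 → Product = 872 ✓
Two rows agree on Qty but differ on Product, so Qty -> Product does not hold.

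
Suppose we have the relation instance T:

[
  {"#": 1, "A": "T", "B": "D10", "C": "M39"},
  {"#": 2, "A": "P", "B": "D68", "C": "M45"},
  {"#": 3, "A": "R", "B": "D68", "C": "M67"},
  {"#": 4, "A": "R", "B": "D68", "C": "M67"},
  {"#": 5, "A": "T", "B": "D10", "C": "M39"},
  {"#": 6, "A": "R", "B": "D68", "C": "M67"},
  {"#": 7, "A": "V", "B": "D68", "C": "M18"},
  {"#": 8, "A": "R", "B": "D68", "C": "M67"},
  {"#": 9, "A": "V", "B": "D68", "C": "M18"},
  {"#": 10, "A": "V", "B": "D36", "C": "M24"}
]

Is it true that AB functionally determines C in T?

Yes

(A=T, B=D10): rows 1, 5 → C = M39, M39 ✓
(A=P, B=D68): row 2 → C = M45 ✓
(A=R, B=D68): rows 3, 4, 6, 8 → C = M67, M67, M67, M67 ✓
(A=V, B=D68): rows 7, 9 → C = M18, M18 ✓
(A=V, B=D36): row 10 → C = M24 ✓
Every AB value is associated with a single C value, so AB → C holds.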